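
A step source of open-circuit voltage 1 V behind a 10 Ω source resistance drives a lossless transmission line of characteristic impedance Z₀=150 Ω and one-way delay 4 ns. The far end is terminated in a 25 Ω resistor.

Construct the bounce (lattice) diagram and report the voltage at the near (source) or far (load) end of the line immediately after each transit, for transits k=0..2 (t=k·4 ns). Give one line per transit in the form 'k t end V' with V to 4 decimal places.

Γ_L=-0.714286, Γ_S=-0.875000; launch V₁=1·150/160=0.937500
k=0 src: V=0.9375
k=1 load: inc=0.937500, refl=0.937500·-0.714286=-0.6696; V=0.000000+0.937500+-0.669643=0.2679
k=2 src: inc=-0.669643, refl=-0.669643·-0.875000=0.5859; V=0.937500+-0.669643+0.585938=0.8538

0 0 source 0.9375
1 4 load 0.2679
2 8 source 0.8538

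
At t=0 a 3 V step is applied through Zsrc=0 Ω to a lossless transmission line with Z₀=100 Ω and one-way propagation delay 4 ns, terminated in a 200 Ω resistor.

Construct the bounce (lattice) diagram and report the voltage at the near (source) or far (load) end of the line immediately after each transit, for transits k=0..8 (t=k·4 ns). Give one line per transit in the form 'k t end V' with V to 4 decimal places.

Γ_L=0.333333, Γ_S=-1.000000; launch V₁=3·100/100=3.000000
k=0 src: V=3.0000
k=1 load: inc=3.000000, refl=3.000000·0.333333=1.0000; V=0.000000+3.000000+1.000000=4.0000
k=2 src: inc=1.000000, refl=1.000000·-1.000000=-1.0000; V=3.000000+1.000000+-1.000000=3.0000
k=3 load: inc=-1.000000, refl=-1.000000·0.333333=-0.3333; V=4.000000+-1.000000+-0.333333=2.6667
k=4 src: inc=-0.333333, refl=-0.333333·-1.000000=0.3333; V=3.000000+-0.333333+0.333333=3.0000
k=5 load: inc=0.333333, refl=0.333333·0.333333=0.1111; V=2.666667+0.333333+0.111111=3.1111
k=6 src: inc=0.111111, refl=0.111111·-1.000000=-0.1111; V=3.000000+0.111111+-0.111111=3.0000
k=7 load: inc=-0.111111, refl=-0.111111·0.333333=-0.0370; V=3.111111+-0.111111+-0.037037=2.9630
k=8 src: inc=-0.037037, refl=-0.037037·-1.000000=0.0370; V=3.000000+-0.037037+0.037037=3.0000

0 0 source 3.0000
1 4 load 4.0000
2 8 source 3.0000
3 12 load 2.6667
4 16 source 3.0000
5 20 load 3.1111
6 24 source 3.0000
7 28 load 2.9630
8 32 source 3.0000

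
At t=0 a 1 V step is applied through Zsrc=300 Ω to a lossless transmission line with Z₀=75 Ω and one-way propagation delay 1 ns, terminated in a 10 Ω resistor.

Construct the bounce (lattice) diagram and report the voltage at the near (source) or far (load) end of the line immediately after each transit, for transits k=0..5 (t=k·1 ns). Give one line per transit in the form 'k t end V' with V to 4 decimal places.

Γ_L=-0.764706, Γ_S=0.600000; launch V₁=1·75/375=0.200000
k=0 src: V=0.2000
k=1 load: inc=0.200000, refl=0.200000·-0.764706=-0.1529; V=0.000000+0.200000+-0.152941=0.0471
k=2 src: inc=-0.152941, refl=-0.152941·0.600000=-0.0918; V=0.200000+-0.152941+-0.091765=-0.0447
k=3 load: inc=-0.091765, refl=-0.091765·-0.764706=0.0702; V=0.047059+-0.091765+0.070173=0.0255
k=4 src: inc=0.070173, refl=0.070173·0.600000=0.0421; V=-0.044706+0.070173+0.042104=0.0676
k=5 load: inc=0.042104, refl=0.042104·-0.764706=-0.0322; V=0.025467+0.042104+-0.032197=0.0354

0 0 source 0.2000
1 1 load 0.0471
2 2 source -0.0447
3 3 load 0.0255
4 4 source 0.0676
5 5 load 0.0354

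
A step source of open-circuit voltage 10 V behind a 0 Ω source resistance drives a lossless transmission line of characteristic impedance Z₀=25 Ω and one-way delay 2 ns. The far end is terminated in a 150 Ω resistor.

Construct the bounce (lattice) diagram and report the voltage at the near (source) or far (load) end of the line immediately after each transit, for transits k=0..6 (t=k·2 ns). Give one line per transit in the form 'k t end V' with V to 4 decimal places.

Γ_L=0.714286, Γ_S=-1.000000; launch V₁=10·25/25=10.000000
k=0 src: V=10.0000
k=1 load: inc=10.000000, refl=10.000000·0.714286=7.1429; V=0.000000+10.000000+7.142857=17.1429
k=2 src: inc=7.142857, refl=7.142857·-1.000000=-7.1429; V=10.000000+7.142857+-7.142857=10.0000
k=3 load: inc=-7.142857, refl=-7.142857·0.714286=-5.1020; V=17.142857+-7.142857+-5.102041=4.8980
k=4 src: inc=-5.102041, refl=-5.102041·-1.000000=5.1020; V=10.000000+-5.102041+5.102041=10.0000
k=5 load: inc=5.102041, refl=5.102041·0.714286=3.6443; V=4.897959+5.102041+3.644315=13.6443
k=6 src: inc=3.644315, refl=3.644315·-1.000000=-3.6443; V=10.000000+3.644315+-3.644315=10.0000

0 0 source 10.0000
1 2 load 17.1429
2 4 source 10.0000
3 6 load 4.8980
4 8 source 10.0000
5 10 load 13.6443
6 12 source 10.0000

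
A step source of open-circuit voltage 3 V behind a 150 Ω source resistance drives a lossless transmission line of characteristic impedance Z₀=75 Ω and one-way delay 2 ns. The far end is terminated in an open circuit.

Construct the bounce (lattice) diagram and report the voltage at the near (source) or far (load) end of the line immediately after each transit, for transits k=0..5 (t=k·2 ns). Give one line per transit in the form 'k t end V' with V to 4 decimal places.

0 0 source 1.0000
1 2 load 2.0000
2 4 source 2.3333
3 6 load 2.6667
4 8 source 2.7778
5 10 load 2.8889

Γ_L=1.000000, Γ_S=0.333333; launch V₁=3·75/225=1.000000
k=0 src: V=1.0000
k=1 load: inc=1.000000, refl=1.000000·1.000000=1.0000; V=0.000000+1.000000+1.000000=2.0000
k=2 src: inc=1.000000, refl=1.000000·0.333333=0.3333; V=1.000000+1.000000+0.333333=2.3333
k=3 load: inc=0.333333, refl=0.333333·1.000000=0.3333; V=2.000000+0.333333+0.333333=2.6667
k=4 src: inc=0.333333, refl=0.333333·0.333333=0.1111; V=2.333333+0.333333+0.111111=2.7778
k=5 load: inc=0.111111, refl=0.111111·1.000000=0.1111; V=2.666667+0.111111+0.111111=2.8889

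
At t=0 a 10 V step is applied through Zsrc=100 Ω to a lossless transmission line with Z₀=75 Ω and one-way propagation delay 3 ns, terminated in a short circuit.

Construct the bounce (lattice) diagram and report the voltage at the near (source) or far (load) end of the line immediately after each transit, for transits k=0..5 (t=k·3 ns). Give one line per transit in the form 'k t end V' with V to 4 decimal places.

Γ_L=-1.000000, Γ_S=0.142857; launch V₁=10·75/175=4.285714
k=0 src: V=4.2857
k=1 load: inc=4.285714, refl=4.285714·-1.000000=-4.2857; V=0.000000+4.285714+-4.285714=0.0000
k=2 src: inc=-4.285714, refl=-4.285714·0.142857=-0.6122; V=4.285714+-4.285714+-0.612245=-0.6122
k=3 load: inc=-0.612245, refl=-0.612245·-1.000000=0.6122; V=0.000000+-0.612245+0.612245=0.0000
k=4 src: inc=0.612245, refl=0.612245·0.142857=0.0875; V=-0.612245+0.612245+0.087464=0.0875
k=5 load: inc=0.087464, refl=0.087464·-1.000000=-0.0875; V=0.000000+0.087464+-0.087464=0.0000

0 0 source 4.2857
1 3 load 0.0000
2 6 source -0.6122
3 9 load 0.0000
4 12 source 0.0875
5 15 load 0.0000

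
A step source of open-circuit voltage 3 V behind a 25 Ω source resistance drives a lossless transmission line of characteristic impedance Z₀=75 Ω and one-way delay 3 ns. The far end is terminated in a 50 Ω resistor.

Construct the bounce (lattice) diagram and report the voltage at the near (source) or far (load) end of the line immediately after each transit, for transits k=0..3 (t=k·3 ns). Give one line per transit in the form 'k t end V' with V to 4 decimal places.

Γ_L=-0.200000, Γ_S=-0.500000; launch V₁=3·75/100=2.250000
k=0 src: V=2.2500
k=1 load: inc=2.250000, refl=2.250000·-0.200000=-0.4500; V=0.000000+2.250000+-0.450000=1.8000
k=2 src: inc=-0.450000, refl=-0.450000·-0.500000=0.2250; V=2.250000+-0.450000+0.225000=2.0250
k=3 load: inc=0.225000, refl=0.225000·-0.200000=-0.0450; V=1.800000+0.225000+-0.045000=1.9800

0 0 source 2.2500
1 3 load 1.8000
2 6 source 2.0250
3 9 load 1.9800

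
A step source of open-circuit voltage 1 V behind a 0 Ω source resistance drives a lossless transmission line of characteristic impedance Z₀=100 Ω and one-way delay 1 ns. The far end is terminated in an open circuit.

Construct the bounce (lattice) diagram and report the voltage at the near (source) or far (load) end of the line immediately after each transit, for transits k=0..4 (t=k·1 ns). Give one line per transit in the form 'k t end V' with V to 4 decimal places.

0 0 source 1.0000
1 1 load 2.0000
2 2 source 1.0000
3 3 load 0.0000
4 4 source 1.0000

Γ_L=1.000000, Γ_S=-1.000000; launch V₁=1·100/100=1.000000
k=0 src: V=1.0000
k=1 load: inc=1.000000, refl=1.000000·1.000000=1.0000; V=0.000000+1.000000+1.000000=2.0000
k=2 src: inc=1.000000, refl=1.000000·-1.000000=-1.0000; V=1.000000+1.000000+-1.000000=1.0000
k=3 load: inc=-1.000000, refl=-1.000000·1.000000=-1.0000; V=2.000000+-1.000000+-1.000000=0.0000
k=4 src: inc=-1.000000, refl=-1.000000·-1.000000=1.0000; V=1.000000+-1.000000+1.000000=1.0000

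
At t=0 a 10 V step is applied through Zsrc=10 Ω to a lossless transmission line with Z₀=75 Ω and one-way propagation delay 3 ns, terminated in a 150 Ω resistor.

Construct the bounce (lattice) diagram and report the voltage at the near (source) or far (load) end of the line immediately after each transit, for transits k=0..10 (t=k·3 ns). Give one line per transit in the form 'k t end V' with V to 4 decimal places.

0 0 source 8.8235
1 3 load 11.7647
2 6 source 9.5156
3 9 load 8.7659
4 12 source 9.3392
5 15 load 9.5303
6 18 source 9.3841
7 21 load 9.3354
8 24 source 9.3727
9 27 load 9.3851
10 30 source 9.3756

Γ_L=0.333333, Γ_S=-0.764706; launch V₁=10·75/85=8.823529
k=0 src: V=8.8235
k=1 load: inc=8.823529, refl=8.823529·0.333333=2.9412; V=0.000000+8.823529+2.941176=11.7647
k=2 src: inc=2.941176, refl=2.941176·-0.764706=-2.2491; V=8.823529+2.941176+-2.249135=9.5156
k=3 load: inc=-2.249135, refl=-2.249135·0.333333=-0.7497; V=11.764706+-2.249135+-0.749712=8.7659
k=4 src: inc=-0.749712, refl=-0.749712·-0.764706=0.5733; V=9.515571+-0.749712+0.573309=9.3392
k=5 load: inc=0.573309, refl=0.573309·0.333333=0.1911; V=8.765859+0.573309+0.191103=9.5303
k=6 src: inc=0.191103, refl=0.191103·-0.764706=-0.1461; V=9.339168+0.191103+-0.146138=9.3841
k=7 load: inc=-0.146138, refl=-0.146138·0.333333=-0.0487; V=9.530271+-0.146138+-0.048713=9.3354
k=8 src: inc=-0.048713, refl=-0.048713·-0.764706=0.0373; V=9.384134+-0.048713+0.037251=9.3727
k=9 load: inc=0.037251, refl=0.037251·0.333333=0.0124; V=9.335421+0.037251+0.012417=9.3851
k=10 src: inc=0.012417, refl=0.012417·-0.764706=-0.0095; V=9.372672+0.012417+-0.009495=9.3756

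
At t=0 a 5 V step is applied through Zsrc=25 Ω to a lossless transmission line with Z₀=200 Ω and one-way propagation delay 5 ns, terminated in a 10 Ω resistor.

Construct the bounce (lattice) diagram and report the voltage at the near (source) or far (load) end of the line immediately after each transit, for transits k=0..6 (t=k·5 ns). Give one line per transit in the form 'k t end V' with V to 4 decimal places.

0 0 source 4.4444
1 5 load 0.4233
2 10 source 3.5509
3 15 load 0.7211
4 20 source 2.9220
5 25 load 0.9308
6 30 source 2.4795

Γ_L=-0.904762, Γ_S=-0.777778; launch V₁=5·200/225=4.444444
k=0 src: V=4.4444
k=1 load: inc=4.444444, refl=4.444444·-0.904762=-4.0212; V=0.000000+4.444444+-4.021164=0.4233
k=2 src: inc=-4.021164, refl=-4.021164·-0.777778=3.1276; V=4.444444+-4.021164+3.127572=3.5509
k=3 load: inc=3.127572, refl=3.127572·-0.904762=-2.8297; V=0.423280+3.127572+-2.829708=0.7211
k=4 src: inc=-2.829708, refl=-2.829708·-0.777778=2.2009; V=3.550852+-2.829708+2.200884=2.9220
k=5 load: inc=2.200884, refl=2.200884·-0.904762=-1.9913; V=0.721144+2.200884+-1.991276=0.9308
k=6 src: inc=-1.991276, refl=-1.991276·-0.777778=1.5488; V=2.922028+-1.991276+1.548770=2.4795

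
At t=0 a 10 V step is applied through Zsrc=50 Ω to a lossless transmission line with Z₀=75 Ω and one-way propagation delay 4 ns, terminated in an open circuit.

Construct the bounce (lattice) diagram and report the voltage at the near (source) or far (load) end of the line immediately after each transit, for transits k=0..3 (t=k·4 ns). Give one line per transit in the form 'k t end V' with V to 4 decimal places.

Γ_L=1.000000, Γ_S=-0.200000; launch V₁=10·75/125=6.000000
k=0 src: V=6.0000
k=1 load: inc=6.000000, refl=6.000000·1.000000=6.0000; V=0.000000+6.000000+6.000000=12.0000
k=2 src: inc=6.000000, refl=6.000000·-0.200000=-1.2000; V=6.000000+6.000000+-1.200000=10.8000
k=3 load: inc=-1.200000, refl=-1.200000·1.000000=-1.2000; V=12.000000+-1.200000+-1.200000=9.6000

0 0 source 6.0000
1 4 load 12.0000
2 8 source 10.8000
3 12 load 9.6000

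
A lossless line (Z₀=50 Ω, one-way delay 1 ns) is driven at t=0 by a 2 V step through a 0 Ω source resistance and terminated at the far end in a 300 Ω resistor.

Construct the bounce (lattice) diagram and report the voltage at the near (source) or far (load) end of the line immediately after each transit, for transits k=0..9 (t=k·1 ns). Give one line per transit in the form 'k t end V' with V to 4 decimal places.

0 0 source 2.0000
1 1 load 3.4286
2 2 source 2.0000
3 3 load 0.9796
4 4 source 2.0000
5 5 load 2.7289
6 6 source 2.0000
7 7 load 1.4794
8 8 source 2.0000
9 9 load 2.3719

Γ_L=0.714286, Γ_S=-1.000000; launch V₁=2·50/50=2.000000
k=0 src: V=2.0000
k=1 load: inc=2.000000, refl=2.000000·0.714286=1.4286; V=0.000000+2.000000+1.428571=3.4286
k=2 src: inc=1.428571, refl=1.428571·-1.000000=-1.4286; V=2.000000+1.428571+-1.428571=2.0000
k=3 load: inc=-1.428571, refl=-1.428571·0.714286=-1.0204; V=3.428571+-1.428571+-1.020408=0.9796
k=4 src: inc=-1.020408, refl=-1.020408·-1.000000=1.0204; V=2.000000+-1.020408+1.020408=2.0000
k=5 load: inc=1.020408, refl=1.020408·0.714286=0.7289; V=0.979592+1.020408+0.728863=2.7289
k=6 src: inc=0.728863, refl=0.728863·-1.000000=-0.7289; V=2.000000+0.728863+-0.728863=2.0000
k=7 load: inc=-0.728863, refl=-0.728863·0.714286=-0.5206; V=2.728863+-0.728863+-0.520616=1.4794
k=8 src: inc=-0.520616, refl=-0.520616·-1.000000=0.5206; V=2.000000+-0.520616+0.520616=2.0000
k=9 load: inc=0.520616, refl=0.520616·0.714286=0.3719; V=1.479384+0.520616+0.371869=2.3719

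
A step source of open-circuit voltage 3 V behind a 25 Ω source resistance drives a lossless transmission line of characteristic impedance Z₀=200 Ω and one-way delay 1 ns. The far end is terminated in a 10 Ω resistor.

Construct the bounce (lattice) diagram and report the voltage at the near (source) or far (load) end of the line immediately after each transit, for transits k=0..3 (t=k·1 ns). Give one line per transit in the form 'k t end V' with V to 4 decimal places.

Γ_L=-0.904762, Γ_S=-0.777778; launch V₁=3·200/225=2.666667
k=0 src: V=2.6667
k=1 load: inc=2.666667, refl=2.666667·-0.904762=-2.4127; V=0.000000+2.666667+-2.412698=0.2540
k=2 src: inc=-2.412698, refl=-2.412698·-0.777778=1.8765; V=2.666667+-2.412698+1.876543=2.1305
k=3 load: inc=1.876543, refl=1.876543·-0.904762=-1.6978; V=0.253968+1.876543+-1.697825=0.4327

0 0 source 2.6667
1 1 load 0.2540
2 2 source 2.1305
3 3 load 0.4327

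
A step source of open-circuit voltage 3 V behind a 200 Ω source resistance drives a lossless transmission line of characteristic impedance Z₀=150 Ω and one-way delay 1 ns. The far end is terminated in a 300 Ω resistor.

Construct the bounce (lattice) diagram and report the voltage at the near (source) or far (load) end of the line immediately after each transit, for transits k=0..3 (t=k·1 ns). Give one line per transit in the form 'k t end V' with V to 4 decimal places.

0 0 source 1.2857
1 1 load 1.7143
2 2 source 1.7755
3 3 load 1.7959

Γ_L=0.333333, Γ_S=0.142857; launch V₁=3·150/350=1.285714
k=0 src: V=1.2857
k=1 load: inc=1.285714, refl=1.285714·0.333333=0.4286; V=0.000000+1.285714+0.428571=1.7143
k=2 src: inc=0.428571, refl=0.428571·0.142857=0.0612; V=1.285714+0.428571+0.061224=1.7755
k=3 load: inc=0.061224, refl=0.061224·0.333333=0.0204; V=1.714286+0.061224+0.020408=1.7959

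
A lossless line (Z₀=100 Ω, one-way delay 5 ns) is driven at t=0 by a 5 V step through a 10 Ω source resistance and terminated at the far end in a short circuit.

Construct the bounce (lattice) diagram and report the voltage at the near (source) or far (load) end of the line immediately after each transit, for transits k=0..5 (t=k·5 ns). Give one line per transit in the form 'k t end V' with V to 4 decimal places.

0 0 source 4.5455
1 5 load 0.0000
2 10 source 3.7190
3 15 load 0.0000
4 20 source 3.0428
5 25 load 0.0000

Γ_L=-1.000000, Γ_S=-0.818182; launch V₁=5·100/110=4.545455
k=0 src: V=4.5455
k=1 load: inc=4.545455, refl=4.545455·-1.000000=-4.5455; V=0.000000+4.545455+-4.545455=0.0000
k=2 src: inc=-4.545455, refl=-4.545455·-0.818182=3.7190; V=4.545455+-4.545455+3.719008=3.7190
k=3 load: inc=3.719008, refl=3.719008·-1.000000=-3.7190; V=0.000000+3.719008+-3.719008=0.0000
k=4 src: inc=-3.719008, refl=-3.719008·-0.818182=3.0428; V=3.719008+-3.719008+3.042825=3.0428
k=5 load: inc=3.042825, refl=3.042825·-1.000000=-3.0428; V=0.000000+3.042825+-3.042825=0.0000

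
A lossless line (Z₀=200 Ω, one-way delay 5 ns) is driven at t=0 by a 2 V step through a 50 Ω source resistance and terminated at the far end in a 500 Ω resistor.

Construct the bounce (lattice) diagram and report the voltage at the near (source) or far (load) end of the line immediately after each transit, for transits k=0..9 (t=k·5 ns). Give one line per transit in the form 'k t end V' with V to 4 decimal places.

0 0 source 1.6000
1 5 load 2.2857
2 10 source 1.8743
3 15 load 1.6980
4 20 source 1.8038
5 25 load 1.8491
6 30 source 1.8219
7 35 load 1.8102
8 40 source 1.8172
9 45 load 1.8202

Γ_L=0.428571, Γ_S=-0.600000; launch V₁=2·200/250=1.600000
k=0 src: V=1.6000
k=1 load: inc=1.600000, refl=1.600000·0.428571=0.6857; V=0.000000+1.600000+0.685714=2.2857
k=2 src: inc=0.685714, refl=0.685714·-0.600000=-0.4114; V=1.600000+0.685714+-0.411429=1.8743
k=3 load: inc=-0.411429, refl=-0.411429·0.428571=-0.1763; V=2.285714+-0.411429+-0.176327=1.6980
k=4 src: inc=-0.176327, refl=-0.176327·-0.600000=0.1058; V=1.874286+-0.176327+0.105796=1.8038
k=5 load: inc=0.105796, refl=0.105796·0.428571=0.0453; V=1.697959+0.105796+0.045341=1.8491
k=6 src: inc=0.045341, refl=0.045341·-0.600000=-0.0272; V=1.803755+0.045341+-0.027205=1.8219
k=7 load: inc=-0.027205, refl=-0.027205·0.428571=-0.0117; V=1.849096+-0.027205+-0.011659=1.8102
k=8 src: inc=-0.011659, refl=-0.011659·-0.600000=0.0070; V=1.821892+-0.011659+0.006995=1.8172
k=9 load: inc=0.006995, refl=0.006995·0.428571=0.0030; V=1.810232+0.006995+0.002998=1.8202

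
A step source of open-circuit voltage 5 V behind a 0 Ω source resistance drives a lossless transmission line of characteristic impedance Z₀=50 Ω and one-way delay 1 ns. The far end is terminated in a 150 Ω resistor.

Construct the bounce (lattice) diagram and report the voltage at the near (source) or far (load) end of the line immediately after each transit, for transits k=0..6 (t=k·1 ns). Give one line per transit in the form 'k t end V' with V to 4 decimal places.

0 0 source 5.0000
1 1 load 7.5000
2 2 source 5.0000
3 3 load 3.7500
4 4 source 5.0000
5 5 load 5.6250
6 6 source 5.0000

Γ_L=0.500000, Γ_S=-1.000000; launch V₁=5·50/50=5.000000
k=0 src: V=5.0000
k=1 load: inc=5.000000, refl=5.000000·0.500000=2.5000; V=0.000000+5.000000+2.500000=7.5000
k=2 src: inc=2.500000, refl=2.500000·-1.000000=-2.5000; V=5.000000+2.500000+-2.500000=5.0000
k=3 load: inc=-2.500000, refl=-2.500000·0.500000=-1.2500; V=7.500000+-2.500000+-1.250000=3.7500
k=4 src: inc=-1.250000, refl=-1.250000·-1.000000=1.2500; V=5.000000+-1.250000+1.250000=5.0000
k=5 load: inc=1.250000, refl=1.250000·0.500000=0.6250; V=3.750000+1.250000+0.625000=5.6250
k=6 src: inc=0.625000, refl=0.625000·-1.000000=-0.6250; V=5.000000+0.625000+-0.625000=5.0000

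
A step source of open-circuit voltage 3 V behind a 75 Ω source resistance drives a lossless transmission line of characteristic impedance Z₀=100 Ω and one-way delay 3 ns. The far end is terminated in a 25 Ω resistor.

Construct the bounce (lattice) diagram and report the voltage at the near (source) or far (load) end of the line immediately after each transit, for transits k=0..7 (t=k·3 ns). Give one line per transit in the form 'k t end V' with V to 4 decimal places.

0 0 source 1.7143
1 3 load 0.6857
2 6 source 0.8327
3 9 load 0.7445
4 12 source 0.7571
5 15 load 0.7495
6 18 source 0.7506
7 21 load 0.7500

Γ_L=-0.600000, Γ_S=-0.142857; launch V₁=3·100/175=1.714286
k=0 src: V=1.7143
k=1 load: inc=1.714286, refl=1.714286·-0.600000=-1.0286; V=0.000000+1.714286+-1.028571=0.6857
k=2 src: inc=-1.028571, refl=-1.028571·-0.142857=0.1469; V=1.714286+-1.028571+0.146939=0.8327
k=3 load: inc=0.146939, refl=0.146939·-0.600000=-0.0882; V=0.685714+0.146939+-0.088163=0.7445
k=4 src: inc=-0.088163, refl=-0.088163·-0.142857=0.0126; V=0.832653+-0.088163+0.012595=0.7571
k=5 load: inc=0.012595, refl=0.012595·-0.600000=-0.0076; V=0.744490+0.012595+-0.007557=0.7495
k=6 src: inc=-0.007557, refl=-0.007557·-0.142857=0.0011; V=0.757085+-0.007557+0.001080=0.7506
k=7 load: inc=0.001080, refl=0.001080·-0.600000=-0.0006; V=0.749528+0.001080+-0.000648=0.7500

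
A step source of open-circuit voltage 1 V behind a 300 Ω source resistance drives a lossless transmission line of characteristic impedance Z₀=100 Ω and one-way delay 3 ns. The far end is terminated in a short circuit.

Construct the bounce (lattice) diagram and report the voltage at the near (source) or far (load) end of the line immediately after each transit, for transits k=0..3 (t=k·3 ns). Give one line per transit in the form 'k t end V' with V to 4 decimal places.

Γ_L=-1.000000, Γ_S=0.500000; launch V₁=1·100/400=0.250000
k=0 src: V=0.2500
k=1 load: inc=0.250000, refl=0.250000·-1.000000=-0.2500; V=0.000000+0.250000+-0.250000=0.0000
k=2 src: inc=-0.250000, refl=-0.250000·0.500000=-0.1250; V=0.250000+-0.250000+-0.125000=-0.1250
k=3 load: inc=-0.125000, refl=-0.125000·-1.000000=0.1250; V=0.000000+-0.125000+0.125000=0.0000

0 0 source 0.2500
1 3 load 0.0000
2 6 source -0.1250
3 9 load 0.0000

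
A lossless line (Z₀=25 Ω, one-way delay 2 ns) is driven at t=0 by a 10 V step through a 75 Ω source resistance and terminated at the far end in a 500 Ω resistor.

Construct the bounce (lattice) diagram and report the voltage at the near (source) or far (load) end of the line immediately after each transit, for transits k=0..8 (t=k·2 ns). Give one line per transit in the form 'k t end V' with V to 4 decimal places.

0 0 source 2.5000
1 2 load 4.7619
2 4 source 5.8929
3 6 load 6.9161
4 8 source 7.4277
5 10 load 7.8906
6 12 source 8.1221
7 14 load 8.3315
8 16 source 8.4362

Γ_L=0.904762, Γ_S=0.500000; launch V₁=10·25/100=2.500000
k=0 src: V=2.5000
k=1 load: inc=2.500000, refl=2.500000·0.904762=2.2619; V=0.000000+2.500000+2.261905=4.7619
k=2 src: inc=2.261905, refl=2.261905·0.500000=1.1310; V=2.500000+2.261905+1.130952=5.8929
k=3 load: inc=1.130952, refl=1.130952·0.904762=1.0232; V=4.761905+1.130952+1.023243=6.9161
k=4 src: inc=1.023243, refl=1.023243·0.500000=0.5116; V=5.892857+1.023243+0.511621=7.4277
k=5 load: inc=0.511621, refl=0.511621·0.904762=0.4629; V=6.916100+0.511621+0.462895=7.8906
k=6 src: inc=0.462895, refl=0.462895·0.500000=0.2314; V=7.427721+0.462895+0.231448=8.1221
k=7 load: inc=0.231448, refl=0.231448·0.904762=0.2094; V=7.890617+0.231448+0.209405=8.3315
k=8 src: inc=0.209405, refl=0.209405·0.500000=0.1047; V=8.122064+0.209405+0.104703=8.4362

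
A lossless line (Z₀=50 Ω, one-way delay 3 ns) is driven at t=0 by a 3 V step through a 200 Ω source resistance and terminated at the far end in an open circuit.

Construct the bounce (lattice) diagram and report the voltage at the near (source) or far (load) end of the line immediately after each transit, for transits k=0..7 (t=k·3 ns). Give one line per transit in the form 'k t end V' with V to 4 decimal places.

0 0 source 0.6000
1 3 load 1.2000
2 6 source 1.5600
3 9 load 1.9200
4 12 source 2.1360
5 15 load 2.3520
6 18 source 2.4816
7 21 load 2.6112

Γ_L=1.000000, Γ_S=0.600000; launch V₁=3·50/250=0.600000
k=0 src: V=0.6000
k=1 load: inc=0.600000, refl=0.600000·1.000000=0.6000; V=0.000000+0.600000+0.600000=1.2000
k=2 src: inc=0.600000, refl=0.600000·0.600000=0.3600; V=0.600000+0.600000+0.360000=1.5600
k=3 load: inc=0.360000, refl=0.360000·1.000000=0.3600; V=1.200000+0.360000+0.360000=1.9200
k=4 src: inc=0.360000, refl=0.360000·0.600000=0.2160; V=1.560000+0.360000+0.216000=2.1360
k=5 load: inc=0.216000, refl=0.216000·1.000000=0.2160; V=1.920000+0.216000+0.216000=2.3520
k=6 src: inc=0.216000, refl=0.216000·0.600000=0.1296; V=2.136000+0.216000+0.129600=2.4816
k=7 load: inc=0.129600, refl=0.129600·1.000000=0.1296; V=2.352000+0.129600+0.129600=2.6112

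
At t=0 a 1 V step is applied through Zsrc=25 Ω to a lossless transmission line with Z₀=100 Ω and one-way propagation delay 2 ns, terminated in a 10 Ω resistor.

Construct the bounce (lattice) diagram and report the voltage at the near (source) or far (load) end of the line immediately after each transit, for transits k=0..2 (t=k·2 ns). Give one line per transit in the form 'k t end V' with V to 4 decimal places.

Γ_L=-0.818182, Γ_S=-0.600000; launch V₁=1·100/125=0.800000
k=0 src: V=0.8000
k=1 load: inc=0.800000, refl=0.800000·-0.818182=-0.6545; V=0.000000+0.800000+-0.654545=0.1455
k=2 src: inc=-0.654545, refl=-0.654545·-0.600000=0.3927; V=0.800000+-0.654545+0.392727=0.5382

0 0 source 0.8000
1 2 load 0.1455
2 4 source 0.5382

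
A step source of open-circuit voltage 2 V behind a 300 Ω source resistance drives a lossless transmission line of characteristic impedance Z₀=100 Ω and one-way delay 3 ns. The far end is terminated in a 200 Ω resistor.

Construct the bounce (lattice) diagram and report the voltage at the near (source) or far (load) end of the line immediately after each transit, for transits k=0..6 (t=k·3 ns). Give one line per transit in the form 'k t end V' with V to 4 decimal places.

Γ_L=0.333333, Γ_S=0.500000; launch V₁=2·100/400=0.500000
k=0 src: V=0.5000
k=1 load: inc=0.500000, refl=0.500000·0.333333=0.1667; V=0.000000+0.500000+0.166667=0.6667
k=2 src: inc=0.166667, refl=0.166667·0.500000=0.0833; V=0.500000+0.166667+0.083333=0.7500
k=3 load: inc=0.083333, refl=0.083333·0.333333=0.0278; V=0.666667+0.083333+0.027778=0.7778
k=4 src: inc=0.027778, refl=0.027778·0.500000=0.0139; V=0.750000+0.027778+0.013889=0.7917
k=5 load: inc=0.013889, refl=0.013889·0.333333=0.0046; V=0.777778+0.013889+0.004630=0.7963
k=6 src: inc=0.004630, refl=0.004630·0.500000=0.0023; V=0.791667+0.004630+0.002315=0.7986

0 0 source 0.5000
1 3 load 0.6667
2 6 source 0.7500
3 9 load 0.7778
4 12 source 0.7917
5 15 load 0.7963
6 18 source 0.7986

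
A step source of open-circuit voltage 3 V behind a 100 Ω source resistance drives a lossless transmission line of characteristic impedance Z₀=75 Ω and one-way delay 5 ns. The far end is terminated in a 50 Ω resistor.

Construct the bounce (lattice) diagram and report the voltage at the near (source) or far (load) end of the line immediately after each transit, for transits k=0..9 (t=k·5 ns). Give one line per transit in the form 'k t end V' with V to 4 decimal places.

0 0 source 1.2857
1 5 load 1.0286
2 10 source 0.9918
3 15 load 0.9992
4 20 source 1.0002
5 25 load 1.0000
6 30 source 1.0000
7 35 load 1.0000
8 40 source 1.0000
9 45 load 1.0000

Γ_L=-0.200000, Γ_S=0.142857; launch V₁=3·75/175=1.285714
k=0 src: V=1.2857
k=1 load: inc=1.285714, refl=1.285714·-0.200000=-0.2571; V=0.000000+1.285714+-0.257143=1.0286
k=2 src: inc=-0.257143, refl=-0.257143·0.142857=-0.0367; V=1.285714+-0.257143+-0.036735=0.9918
k=3 load: inc=-0.036735, refl=-0.036735·-0.200000=0.0073; V=1.028571+-0.036735+0.007347=0.9992
k=4 src: inc=0.007347, refl=0.007347·0.142857=0.0010; V=0.991837+0.007347+0.001050=1.0002
k=5 load: inc=0.001050, refl=0.001050·-0.200000=-0.0002; V=0.999184+0.001050+-0.000210=1.0000
k=6 src: inc=-0.000210, refl=-0.000210·0.142857=-0.0000; V=1.000233+-0.000210+-0.000030=1.0000
k=7 load: inc=-0.000030, refl=-0.000030·-0.200000=0.0000; V=1.000023+-0.000030+0.000006=1.0000
k=8 src: inc=0.000006, refl=0.000006·0.142857=0.0000; V=0.999993+0.000006+0.000001=1.0000
k=9 load: inc=0.000001, refl=0.000001·-0.200000=-0.0000; V=0.999999+0.000001+-0.000000=1.0000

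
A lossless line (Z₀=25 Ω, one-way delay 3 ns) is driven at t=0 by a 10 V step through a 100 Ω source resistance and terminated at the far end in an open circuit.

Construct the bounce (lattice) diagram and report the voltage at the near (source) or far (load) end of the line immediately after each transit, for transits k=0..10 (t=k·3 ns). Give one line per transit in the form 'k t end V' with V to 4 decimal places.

0 0 source 2.0000
1 3 load 4.0000
2 6 source 5.2000
3 9 load 6.4000
4 12 source 7.1200
5 15 load 7.8400
6 18 source 8.2720
7 21 load 8.7040
8 24 source 8.9632
9 27 load 9.2224
10 30 source 9.3779

Γ_L=1.000000, Γ_S=0.600000; launch V₁=10·25/125=2.000000
k=0 src: V=2.0000
k=1 load: inc=2.000000, refl=2.000000·1.000000=2.0000; V=0.000000+2.000000+2.000000=4.0000
k=2 src: inc=2.000000, refl=2.000000·0.600000=1.2000; V=2.000000+2.000000+1.200000=5.2000
k=3 load: inc=1.200000, refl=1.200000·1.000000=1.2000; V=4.000000+1.200000+1.200000=6.4000
k=4 src: inc=1.200000, refl=1.200000·0.600000=0.7200; V=5.200000+1.200000+0.720000=7.1200
k=5 load: inc=0.720000, refl=0.720000·1.000000=0.7200; V=6.400000+0.720000+0.720000=7.8400
k=6 src: inc=0.720000, refl=0.720000·0.600000=0.4320; V=7.120000+0.720000+0.432000=8.2720
k=7 load: inc=0.432000, refl=0.432000·1.000000=0.4320; V=7.840000+0.432000+0.432000=8.7040
k=8 src: inc=0.432000, refl=0.432000·0.600000=0.2592; V=8.272000+0.432000+0.259200=8.9632
k=9 load: inc=0.259200, refl=0.259200·1.000000=0.2592; V=8.704000+0.259200+0.259200=9.2224
k=10 src: inc=0.259200, refl=0.259200·0.600000=0.1555; V=8.963200+0.259200+0.155520=9.3779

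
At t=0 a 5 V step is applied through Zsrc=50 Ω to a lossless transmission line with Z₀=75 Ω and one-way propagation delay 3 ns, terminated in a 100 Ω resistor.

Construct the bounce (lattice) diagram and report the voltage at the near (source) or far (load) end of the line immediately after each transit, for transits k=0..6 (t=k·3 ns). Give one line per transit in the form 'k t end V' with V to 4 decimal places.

0 0 source 3.0000
1 3 load 3.4286
2 6 source 3.3429
3 9 load 3.3306
4 12 source 3.3331
5 15 load 3.3334
6 18 source 3.3333

Γ_L=0.142857, Γ_S=-0.200000; launch V₁=5·75/125=3.000000
k=0 src: V=3.0000
k=1 load: inc=3.000000, refl=3.000000·0.142857=0.4286; V=0.000000+3.000000+0.428571=3.4286
k=2 src: inc=0.428571, refl=0.428571·-0.200000=-0.0857; V=3.000000+0.428571+-0.085714=3.3429
k=3 load: inc=-0.085714, refl=-0.085714·0.142857=-0.0122; V=3.428571+-0.085714+-0.012245=3.3306
k=4 src: inc=-0.012245, refl=-0.012245·-0.200000=0.0024; V=3.342857+-0.012245+0.002449=3.3331
k=5 load: inc=0.002449, refl=0.002449·0.142857=0.0003; V=3.330612+0.002449+0.000350=3.3334
k=6 src: inc=0.000350, refl=0.000350·-0.200000=-0.0001; V=3.333061+0.000350+-0.000070=3.3333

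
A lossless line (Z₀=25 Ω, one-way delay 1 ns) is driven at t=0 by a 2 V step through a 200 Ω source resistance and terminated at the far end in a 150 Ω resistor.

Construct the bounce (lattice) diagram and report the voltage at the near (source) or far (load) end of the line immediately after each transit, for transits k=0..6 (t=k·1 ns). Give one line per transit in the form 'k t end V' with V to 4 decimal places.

0 0 source 0.2222
1 1 load 0.3810
2 2 source 0.5044
3 3 load 0.5926
4 4 source 0.6612
5 5 load 0.7102
6 6 source 0.7483

Γ_L=0.714286, Γ_S=0.777778; launch V₁=2·25/225=0.222222
k=0 src: V=0.2222
k=1 load: inc=0.222222, refl=0.222222·0.714286=0.1587; V=0.000000+0.222222+0.158730=0.3810
k=2 src: inc=0.158730, refl=0.158730·0.777778=0.1235; V=0.222222+0.158730+0.123457=0.5044
k=3 load: inc=0.123457, refl=0.123457·0.714286=0.0882; V=0.380952+0.123457+0.088183=0.5926
k=4 src: inc=0.088183, refl=0.088183·0.777778=0.0686; V=0.504409+0.088183+0.068587=0.6612
k=5 load: inc=0.068587, refl=0.068587·0.714286=0.0490; V=0.592593+0.068587+0.048991=0.7102
k=6 src: inc=0.048991, refl=0.048991·0.777778=0.0381; V=0.661180+0.048991+0.038104=0.7483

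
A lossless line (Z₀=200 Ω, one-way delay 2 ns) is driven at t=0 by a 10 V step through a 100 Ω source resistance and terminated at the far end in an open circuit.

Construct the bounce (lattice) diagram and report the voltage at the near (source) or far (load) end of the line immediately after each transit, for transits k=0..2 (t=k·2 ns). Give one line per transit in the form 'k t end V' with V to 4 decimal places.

0 0 source 6.6667
1 2 load 13.3333
2 4 source 11.1111

Γ_L=1.000000, Γ_S=-0.333333; launch V₁=10·200/300=6.666667
k=0 src: V=6.6667
k=1 load: inc=6.666667, refl=6.666667·1.000000=6.6667; V=0.000000+6.666667+6.666667=13.3333
k=2 src: inc=6.666667, refl=6.666667·-0.333333=-2.2222; V=6.666667+6.666667+-2.222222=11.1111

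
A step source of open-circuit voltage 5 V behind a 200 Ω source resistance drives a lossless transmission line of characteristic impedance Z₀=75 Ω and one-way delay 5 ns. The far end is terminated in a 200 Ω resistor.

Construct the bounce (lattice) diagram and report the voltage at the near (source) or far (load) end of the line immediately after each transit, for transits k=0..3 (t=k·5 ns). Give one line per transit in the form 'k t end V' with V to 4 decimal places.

0 0 source 1.3636
1 5 load 1.9835
2 10 source 2.2652
3 15 load 2.3933

Γ_L=0.454545, Γ_S=0.454545; launch V₁=5·75/275=1.363636
k=0 src: V=1.3636
k=1 load: inc=1.363636, refl=1.363636·0.454545=0.6198; V=0.000000+1.363636+0.619835=1.9835
k=2 src: inc=0.619835, refl=0.619835·0.454545=0.2817; V=1.363636+0.619835+0.281743=2.2652
k=3 load: inc=0.281743, refl=0.281743·0.454545=0.1281; V=1.983471+0.281743+0.128065=2.3933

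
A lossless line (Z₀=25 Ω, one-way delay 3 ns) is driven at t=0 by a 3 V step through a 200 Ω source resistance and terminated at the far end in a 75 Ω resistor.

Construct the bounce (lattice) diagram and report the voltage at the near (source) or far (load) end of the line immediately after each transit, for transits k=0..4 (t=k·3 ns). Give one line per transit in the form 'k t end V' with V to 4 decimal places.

0 0 source 0.3333
1 3 load 0.5000
2 6 source 0.6296
3 9 load 0.6944
4 12 source 0.7449

Γ_L=0.500000, Γ_S=0.777778; launch V₁=3·25/225=0.333333
k=0 src: V=0.3333
k=1 load: inc=0.333333, refl=0.333333·0.500000=0.1667; V=0.000000+0.333333+0.166667=0.5000
k=2 src: inc=0.166667, refl=0.166667·0.777778=0.1296; V=0.333333+0.166667+0.129630=0.6296
k=3 load: inc=0.129630, refl=0.129630·0.500000=0.0648; V=0.500000+0.129630+0.064815=0.6944
k=4 src: inc=0.064815, refl=0.064815·0.777778=0.0504; V=0.629630+0.064815+0.050412=0.7449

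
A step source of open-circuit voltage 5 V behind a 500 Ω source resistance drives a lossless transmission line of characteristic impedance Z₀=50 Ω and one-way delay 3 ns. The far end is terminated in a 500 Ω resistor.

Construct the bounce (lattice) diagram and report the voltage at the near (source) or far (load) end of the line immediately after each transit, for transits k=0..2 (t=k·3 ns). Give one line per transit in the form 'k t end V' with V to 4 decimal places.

Γ_L=0.818182, Γ_S=0.818182; launch V₁=5·50/550=0.454545
k=0 src: V=0.4545
k=1 load: inc=0.454545, refl=0.454545·0.818182=0.3719; V=0.000000+0.454545+0.371901=0.8264
k=2 src: inc=0.371901, refl=0.371901·0.818182=0.3043; V=0.454545+0.371901+0.304282=1.1307

0 0 source 0.4545
1 3 load 0.8264
2 6 source 1.1307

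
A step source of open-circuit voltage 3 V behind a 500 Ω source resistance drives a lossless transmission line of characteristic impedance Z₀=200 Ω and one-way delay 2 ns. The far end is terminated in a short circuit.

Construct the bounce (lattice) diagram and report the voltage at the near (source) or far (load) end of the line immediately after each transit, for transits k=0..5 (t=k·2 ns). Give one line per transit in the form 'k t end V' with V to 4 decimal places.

Γ_L=-1.000000, Γ_S=0.428571; launch V₁=3·200/700=0.857143
k=0 src: V=0.8571
k=1 load: inc=0.857143, refl=0.857143·-1.000000=-0.8571; V=0.000000+0.857143+-0.857143=0.0000
k=2 src: inc=-0.857143, refl=-0.857143·0.428571=-0.3673; V=0.857143+-0.857143+-0.367347=-0.3673
k=3 load: inc=-0.367347, refl=-0.367347·-1.000000=0.3673; V=0.000000+-0.367347+0.367347=0.0000
k=4 src: inc=0.367347, refl=0.367347·0.428571=0.1574; V=-0.367347+0.367347+0.157434=0.1574
k=5 load: inc=0.157434, refl=0.157434·-1.000000=-0.1574; V=0.000000+0.157434+-0.157434=0.0000

0 0 source 0.8571
1 2 load 0.0000
2 4 source -0.3673
3 6 load 0.0000
4 8 source 0.1574
5 10 load 0.0000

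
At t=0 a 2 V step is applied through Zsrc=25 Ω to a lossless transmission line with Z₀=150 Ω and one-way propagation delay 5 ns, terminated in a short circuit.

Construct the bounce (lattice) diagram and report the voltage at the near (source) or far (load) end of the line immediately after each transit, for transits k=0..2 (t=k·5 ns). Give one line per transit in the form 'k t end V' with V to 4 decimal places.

0 0 source 1.7143
1 5 load 0.0000
2 10 source 1.2245

Γ_L=-1.000000, Γ_S=-0.714286; launch V₁=2·150/175=1.714286
k=0 src: V=1.7143
k=1 load: inc=1.714286, refl=1.714286·-1.000000=-1.7143; V=0.000000+1.714286+-1.714286=0.0000
k=2 src: inc=-1.714286, refl=-1.714286·-0.714286=1.2245; V=1.714286+-1.714286+1.224490=1.2245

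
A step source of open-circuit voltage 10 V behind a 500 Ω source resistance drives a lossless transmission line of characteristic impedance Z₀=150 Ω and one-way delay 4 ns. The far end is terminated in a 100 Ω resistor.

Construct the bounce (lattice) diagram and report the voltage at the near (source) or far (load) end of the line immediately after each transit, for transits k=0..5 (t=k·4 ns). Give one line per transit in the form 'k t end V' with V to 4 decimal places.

Γ_L=-0.200000, Γ_S=0.538462; launch V₁=10·150/650=2.307692
k=0 src: V=2.3077
k=1 load: inc=2.307692, refl=2.307692·-0.200000=-0.4615; V=0.000000+2.307692+-0.461538=1.8462
k=2 src: inc=-0.461538, refl=-0.461538·0.538462=-0.2485; V=2.307692+-0.461538+-0.248521=1.5976
k=3 load: inc=-0.248521, refl=-0.248521·-0.200000=0.0497; V=1.846154+-0.248521+0.049704=1.6473
k=4 src: inc=0.049704, refl=0.049704·0.538462=0.0268; V=1.597633+0.049704+0.026764=1.6741
k=5 load: inc=0.026764, refl=0.026764·-0.200000=-0.0054; V=1.647337+0.026764+-0.005353=1.6687

0 0 source 2.3077
1 4 load 1.8462
2 8 source 1.5976
3 12 load 1.6473
4 16 source 1.6741
5 20 load 1.6687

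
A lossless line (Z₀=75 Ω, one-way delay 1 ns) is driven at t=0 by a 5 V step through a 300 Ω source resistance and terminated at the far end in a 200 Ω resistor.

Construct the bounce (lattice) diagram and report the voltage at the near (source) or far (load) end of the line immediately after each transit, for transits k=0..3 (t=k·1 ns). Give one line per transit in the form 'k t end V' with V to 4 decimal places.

Γ_L=0.454545, Γ_S=0.600000; launch V₁=5·75/375=1.000000
k=0 src: V=1.0000
k=1 load: inc=1.000000, refl=1.000000·0.454545=0.4545; V=0.000000+1.000000+0.454545=1.4545
k=2 src: inc=0.454545, refl=0.454545·0.600000=0.2727; V=1.000000+0.454545+0.272727=1.7273
k=3 load: inc=0.272727, refl=0.272727·0.454545=0.1240; V=1.454545+0.272727+0.123967=1.8512

0 0 source 1.0000
1 1 load 1.4545
2 2 source 1.7273
3 3 load 1.8512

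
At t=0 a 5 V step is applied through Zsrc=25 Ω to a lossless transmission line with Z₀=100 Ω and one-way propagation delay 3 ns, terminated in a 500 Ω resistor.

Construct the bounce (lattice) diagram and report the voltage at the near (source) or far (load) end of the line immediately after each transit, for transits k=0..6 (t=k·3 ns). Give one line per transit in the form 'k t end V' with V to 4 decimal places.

0 0 source 4.0000
1 3 load 6.6667
2 6 source 5.0667
3 9 load 4.0000
4 12 source 4.6400
5 15 load 5.0667
6 18 source 4.8107

Γ_L=0.666667, Γ_S=-0.600000; launch V₁=5·100/125=4.000000
k=0 src: V=4.0000
k=1 load: inc=4.000000, refl=4.000000·0.666667=2.6667; V=0.000000+4.000000+2.666667=6.6667
k=2 src: inc=2.666667, refl=2.666667·-0.600000=-1.6000; V=4.000000+2.666667+-1.600000=5.0667
k=3 load: inc=-1.600000, refl=-1.600000·0.666667=-1.0667; V=6.666667+-1.600000+-1.066667=4.0000
k=4 src: inc=-1.066667, refl=-1.066667·-0.600000=0.6400; V=5.066667+-1.066667+0.640000=4.6400
k=5 load: inc=0.640000, refl=0.640000·0.666667=0.4267; V=4.000000+0.640000+0.426667=5.0667
k=6 src: inc=0.426667, refl=0.426667·-0.600000=-0.2560; V=4.640000+0.426667+-0.256000=4.8107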